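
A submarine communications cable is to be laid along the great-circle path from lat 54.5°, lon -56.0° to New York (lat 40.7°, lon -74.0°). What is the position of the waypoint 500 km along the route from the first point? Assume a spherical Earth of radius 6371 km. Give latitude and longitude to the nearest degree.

The haversine formula gives a central angle δ ≈ 0.319 rad (18.3°) between the endpoints. The total great-circle distance is δ·R ≈ 0.319 × 6371 ≈ 2032 km, so the target fraction is f = 500/2032 ≈ 0.246.
Interpolate at f ≈ 0.246 with slerp weights a = sin((1−f)δ)/sin δ ≈ 0.759, b = sin(fδ)/sin δ ≈ 0.250.
p = a·p₁ + b·p₂ ≈ (0.299, -0.548, 0.781); φ = arcsin(p_z) ≈ 51.38°, λ = atan2(p_y, p_x) ≈ -61.39°.

≈ lat 51°, lon -61°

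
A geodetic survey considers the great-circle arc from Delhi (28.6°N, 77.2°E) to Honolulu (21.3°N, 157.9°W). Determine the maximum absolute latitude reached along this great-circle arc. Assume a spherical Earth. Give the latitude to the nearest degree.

The great circle lies in the plane with unit normal n̂ = (p₁ × p₂)/|p₁ × p₂|.
Here n̂_z ≈ +0.702; the vertex latitude is φ_max = arccos|n̂_z| ≈ 45.4°.
Check via Clairaut: cos φ_max = |cos φ₁| · sin C = cos(28.6°)·sin(53.1°) ≈ 0.702, again giving ≈ 45.4°.

≈ 45°N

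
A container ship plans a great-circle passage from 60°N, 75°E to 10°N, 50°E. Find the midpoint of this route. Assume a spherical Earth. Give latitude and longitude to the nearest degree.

From cos δ = sin φ₁ sin φ₂ + cos φ₁ cos φ₂ cos Δλ, the central angle is δ ≈ 0.931 rad (53.4°).
Interpolate at f = 1/2 with slerp weights a = sin((1−f)δ)/sin δ ≈ 0.560, b = sin(fδ)/sin δ ≈ 0.560.
p = a·p₁ + b·p₂ ≈ (0.427, 0.692, 0.582); φ = arcsin(p_z) ≈ 35.58°, λ = atan2(p_y, p_x) ≈ 58.36°.

≈ 36°N, 58°E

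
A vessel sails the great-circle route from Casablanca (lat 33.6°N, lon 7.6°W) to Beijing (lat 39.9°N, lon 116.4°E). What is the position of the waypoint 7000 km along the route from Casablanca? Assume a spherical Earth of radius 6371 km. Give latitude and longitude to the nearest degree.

≈ lat 55°N, lon 83°E

Write both endpoints as unit vectors p₁, p₂ with components (cos φ cos λ, cos φ sin λ, sin φ).
The central angle between the endpoints is δ = arccos(p₁·p₂) ≈ 1.573 rad (90.1°). The total great-circle distance is δ·R ≈ 1.573 × 6371 ≈ 10022 km, so the target fraction is f = 7000/10022 ≈ 0.698.
Interpolate at f ≈ 0.698 with slerp weights a = sin((1−f)δ)/sin δ ≈ 0.457, b = sin(fδ)/sin δ ≈ 0.891.
p = a·p₁ + b·p₂ ≈ (0.073, 0.562, 0.824); φ = arcsin(p_z) ≈ 55.50°, λ = atan2(p_y, p_x) ≈ 82.56°.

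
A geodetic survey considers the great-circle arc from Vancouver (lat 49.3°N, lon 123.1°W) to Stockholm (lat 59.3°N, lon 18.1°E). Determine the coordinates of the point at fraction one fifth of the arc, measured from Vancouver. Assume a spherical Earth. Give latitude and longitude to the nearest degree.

≈ lat 62°N, lon 113°W

Write both endpoints as unit vectors p₁, p₂ with components (cos φ cos λ, cos φ sin λ, sin φ).
The central angle between the endpoints is δ = arccos(p₁·p₂) ≈ 1.168 rad (66.9°).
Interpolate at f = 1/5 with slerp weights a = sin((1−f)δ)/sin δ ≈ 0.874, b = sin(fδ)/sin δ ≈ 0.252.
p = a·p₁ + b·p₂ ≈ (-0.189, -0.438, 0.879); φ = arcsin(p_z) ≈ 61.53°, λ = atan2(p_y, p_x) ≈ -113.38°.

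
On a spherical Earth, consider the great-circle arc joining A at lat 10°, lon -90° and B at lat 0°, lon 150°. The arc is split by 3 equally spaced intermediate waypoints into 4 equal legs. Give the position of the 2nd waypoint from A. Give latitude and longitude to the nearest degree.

≈ lat 10°, lon -151°

Convert each endpoint to a unit vector on the sphere (x = cos φ cos λ, y = cos φ sin λ, z = sin φ).
The central angle between the endpoints is δ = arccos(p₁·p₂) ≈ 2.086 rad (119.5°).
Interpolate at f = 2/4 with slerp weights a = sin((1−f)δ)/sin δ ≈ 0.992, b = sin(fδ)/sin δ ≈ 0.992.
p = a·p₁ + b·p₂ ≈ (-0.860, -0.481, 0.172); φ = arcsin(p_z) ≈ 9.92°, λ = atan2(p_y, p_x) ≈ -150.76°.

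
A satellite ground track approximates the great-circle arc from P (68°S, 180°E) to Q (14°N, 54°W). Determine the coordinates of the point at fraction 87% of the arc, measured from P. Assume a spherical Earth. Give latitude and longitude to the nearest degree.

The haversine formula gives a central angle δ ≈ 2.024 rad (116.0°) between the endpoints.
Interpolate at f = 0.87 with slerp weights a = sin((1−f)δ)/sin δ ≈ 0.289, b = sin(fδ)/sin δ ≈ 1.092.
p = a·p₁ + b·p₂ ≈ (0.515, -0.857, -0.004); φ = arcsin(p_z) ≈ -0.23°, λ = atan2(p_y, p_x) ≈ -59.03°.

≈ (0°N, 59°W)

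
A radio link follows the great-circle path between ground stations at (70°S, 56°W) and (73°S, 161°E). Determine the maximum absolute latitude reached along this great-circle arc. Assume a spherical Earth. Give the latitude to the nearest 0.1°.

≈ 84.0°S

The great circle lies in the plane with unit normal n̂ = (p₁ × p₂)/|p₁ × p₂|.
Here n̂_z ≈ -0.105; the vertex latitude is φ_max = arccos|n̂_z| ≈ 84.0°.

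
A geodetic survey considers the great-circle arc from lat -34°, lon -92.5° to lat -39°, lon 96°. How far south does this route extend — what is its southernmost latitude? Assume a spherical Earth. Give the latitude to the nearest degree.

The great circle lies in the plane with unit normal n̂ = (p₁ × p₂)/|p₁ × p₂|.
Here n̂_z ≈ -0.099; the vertex latitude is φ_max = arccos|n̂_z| ≈ 84.3°.
Check via Clairaut: cos φ_max = |cos φ₁| · sin C = cos(34.0°)·sin(173.1°) ≈ 0.099, again giving ≈ 84.3°.

≈ -84°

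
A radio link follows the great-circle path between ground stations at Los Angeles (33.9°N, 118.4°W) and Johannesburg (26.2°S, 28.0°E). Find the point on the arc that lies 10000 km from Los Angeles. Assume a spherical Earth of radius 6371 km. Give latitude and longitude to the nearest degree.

The haversine formula gives a central angle δ ≈ 2.619 rad (150.1°) between the endpoints. The total great-circle distance is δ·R ≈ 2.619 × 6371 ≈ 16686 km, so the target fraction is f = 10000/16686 ≈ 0.599.
Interpolate at f ≈ 0.599 with slerp weights a = sin((1−f)δ)/sin δ ≈ 1.737, b = sin(fδ)/sin δ ≈ 2.004.
p = a·p₁ + b·p₂ ≈ (0.901, -0.425, 0.084); φ = arcsin(p_z) ≈ 4.84°, λ = atan2(p_y, p_x) ≈ -25.22°.

≈ (5°N, 25°W)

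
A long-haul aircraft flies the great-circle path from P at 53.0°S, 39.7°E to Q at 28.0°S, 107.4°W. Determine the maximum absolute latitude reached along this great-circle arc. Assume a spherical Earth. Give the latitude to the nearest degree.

The great circle lies in the plane with unit normal n̂ = (p₁ × p₂)/|p₁ × p₂|.
Here n̂_z ≈ -0.289; the vertex latitude is φ_max = arccos|n̂_z| ≈ 73.2°.
Check via Clairaut: cos φ_max = |cos φ₁| · sin C = cos(53.0°)·sin(151.3°) ≈ 0.289, again giving ≈ 73.2°.

≈ 73°S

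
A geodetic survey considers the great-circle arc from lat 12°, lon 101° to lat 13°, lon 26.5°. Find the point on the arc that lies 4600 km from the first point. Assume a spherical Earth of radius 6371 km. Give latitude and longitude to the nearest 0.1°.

Write both endpoints as unit vectors p₁, p₂ with components (cos φ cos λ, cos φ sin λ, sin φ).
The central angle between the endpoints is δ = arccos(p₁·p₂) ≈ 1.265 rad (72.5°). The total great-circle distance is δ·R ≈ 1.265 × 6371 ≈ 8057 km, so the target fraction is f = 4600/8057 ≈ 0.571.
Interpolate at f ≈ 0.571 with slerp weights a = sin((1−f)δ)/sin δ ≈ 0.542, b = sin(fδ)/sin δ ≈ 0.693.
p = a·p₁ + b·p₂ ≈ (0.503, 0.821, 0.269); φ = arcsin(p_z) ≈ 15.58°, λ = atan2(p_y, p_x) ≈ 58.50°.

≈ lat 15.6°, lon 58.5°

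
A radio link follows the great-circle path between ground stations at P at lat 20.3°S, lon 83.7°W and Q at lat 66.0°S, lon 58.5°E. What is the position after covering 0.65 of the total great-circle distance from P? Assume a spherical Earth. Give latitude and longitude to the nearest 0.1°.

≈ lat 72.5°S, lon 39.0°W

Write both endpoints as unit vectors p₁, p₂ with components (cos φ cos λ, cos φ sin λ, sin φ).
The central angle between the endpoints is δ = arccos(p₁·p₂) ≈ 1.555 rad (89.1°).
Interpolate at f = 0.65 with slerp weights a = sin((1−f)δ)/sin δ ≈ 0.518, b = sin(fδ)/sin δ ≈ 0.847.
p = a·p₁ + b·p₂ ≈ (0.233, -0.189, -0.954); φ = arcsin(p_z) ≈ -72.53°, λ = atan2(p_y, p_x) ≈ -38.99°.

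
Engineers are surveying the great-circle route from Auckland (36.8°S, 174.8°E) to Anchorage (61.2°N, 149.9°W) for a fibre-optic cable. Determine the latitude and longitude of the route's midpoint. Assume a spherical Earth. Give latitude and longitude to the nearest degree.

The haversine formula gives a central angle δ ≈ 1.782 rad (102.1°) between the endpoints.
Interpolate at f = 1/2 with slerp weights a = sin((1−f)δ)/sin δ ≈ 0.796, b = sin(fδ)/sin δ ≈ 0.796.
p = a·p₁ + b·p₂ ≈ (-0.966, -0.134, 0.221); φ = arcsin(p_z) ≈ 12.74°, λ = atan2(p_y, p_x) ≈ -172.07°.

≈ 13°N, 172°W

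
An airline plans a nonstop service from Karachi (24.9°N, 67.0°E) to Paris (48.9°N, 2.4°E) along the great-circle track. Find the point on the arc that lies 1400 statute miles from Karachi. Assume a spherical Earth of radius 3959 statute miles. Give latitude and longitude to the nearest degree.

Write both endpoints as unit vectors p₁, p₂ with components (cos φ cos λ, cos φ sin λ, sin φ).
The central angle between the endpoints is δ = arccos(p₁·p₂) ≈ 0.961 rad (55.0°). The total great-circle distance is δ·R ≈ 0.961 × 3959 ≈ 3803 mi, so the target fraction is f = 1400/3803 ≈ 0.368.
Interpolate at f ≈ 0.368 with slerp weights a = sin((1−f)δ)/sin δ ≈ 0.696, b = sin(fδ)/sin δ ≈ 0.423.
p = a·p₁ + b·p₂ ≈ (0.524, 0.593, 0.611); φ = arcsin(p_z) ≈ 37.70°, λ = atan2(p_y, p_x) ≈ 48.51°.

≈ (38°N, 49°E)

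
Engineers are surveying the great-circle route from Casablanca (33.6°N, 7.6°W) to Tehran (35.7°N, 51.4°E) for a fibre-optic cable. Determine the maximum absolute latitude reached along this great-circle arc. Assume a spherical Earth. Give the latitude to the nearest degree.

≈ 39°N

The great circle lies in the plane with unit normal n̂ = (p₁ × p₂)/|p₁ × p₂|.
Here n̂_z ≈ +0.782; the vertex latitude is φ_max = arccos|n̂_z| ≈ 38.5°.
Check via Clairaut: cos φ_max = |cos φ₁| · sin C = cos(33.6°)·sin(69.9°) ≈ 0.782, again giving ≈ 38.5°.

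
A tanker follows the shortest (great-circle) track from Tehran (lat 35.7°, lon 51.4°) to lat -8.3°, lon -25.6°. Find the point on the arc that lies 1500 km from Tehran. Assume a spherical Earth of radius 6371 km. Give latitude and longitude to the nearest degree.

From cos δ = sin φ₁ sin φ₂ + cos φ₁ cos φ₂ cos Δλ, the central angle is δ ≈ 1.474 rad (84.5°). The total great-circle distance is δ·R ≈ 1.474 × 6371 ≈ 9392 km, so the target fraction is f = 1500/9392 ≈ 0.160.
Interpolate at f ≈ 0.160 with slerp weights a = sin((1−f)δ)/sin δ ≈ 0.950, b = sin(fδ)/sin δ ≈ 0.234.
p = a·p₁ + b·p₂ ≈ (0.690, 0.503, 0.520); φ = arcsin(p_z) ≈ 31.36°, λ = atan2(p_y, p_x) ≈ 36.06°.

≈ lat 31°, lon 36°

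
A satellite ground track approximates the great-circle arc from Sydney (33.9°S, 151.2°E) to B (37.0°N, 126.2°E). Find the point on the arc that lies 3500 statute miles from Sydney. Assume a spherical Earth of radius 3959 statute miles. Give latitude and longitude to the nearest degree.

Convert each endpoint to a unit vector on the sphere (x = cos φ cos λ, y = cos φ sin λ, z = sin φ).
The central angle between the endpoints is δ = arccos(p₁·p₂) ≈ 1.302 rad (74.6°). The total great-circle distance is δ·R ≈ 1.302 × 3959 ≈ 5157 mi, so the target fraction is f = 3500/5157 ≈ 0.679.
Interpolate at f ≈ 0.679 with slerp weights a = sin((1−f)δ)/sin δ ≈ 0.421, b = sin(fδ)/sin δ ≈ 0.802.
p = a·p₁ + b·p₂ ≈ (-0.685, 0.685, 0.248); φ = arcsin(p_z) ≈ 14.34°, λ = atan2(p_y, p_x) ≈ 134.98°.

≈ (14°N, 135°E)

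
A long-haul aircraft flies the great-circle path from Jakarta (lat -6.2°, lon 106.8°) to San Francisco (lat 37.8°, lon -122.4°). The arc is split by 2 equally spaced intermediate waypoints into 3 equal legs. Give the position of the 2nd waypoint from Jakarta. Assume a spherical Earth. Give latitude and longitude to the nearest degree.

≈ lat 41°, lon -177°

The haversine formula gives a central angle δ ≈ 2.189 rad (125.4°) between the endpoints.
Interpolate at f = 2/3 with slerp weights a = sin((1−f)δ)/sin δ ≈ 0.818, b = sin(fδ)/sin δ ≈ 1.219.
p = a·p₁ + b·p₂ ≈ (-0.751, -0.035, 0.659); φ = arcsin(p_z) ≈ 41.23°, λ = atan2(p_y, p_x) ≈ -177.33°.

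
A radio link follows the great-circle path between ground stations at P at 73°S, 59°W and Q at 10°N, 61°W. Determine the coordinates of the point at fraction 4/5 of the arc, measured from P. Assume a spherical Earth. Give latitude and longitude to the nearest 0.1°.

Write both endpoints as unit vectors p₁, p₂ with components (cos φ cos λ, cos φ sin λ, sin φ).
The central angle between the endpoints is δ = arccos(p₁·p₂) ≈ 1.449 rad (83.0°).
Interpolate at f = 4/5 with slerp weights a = sin((1−f)δ)/sin δ ≈ 0.288, b = sin(fδ)/sin δ ≈ 0.923.
p = a·p₁ + b·p₂ ≈ (0.484, -0.867, -0.115); φ = arcsin(p_z) ≈ -6.60°, λ = atan2(p_y, p_x) ≈ -60.83°.

≈ 6.6°S, 60.8°W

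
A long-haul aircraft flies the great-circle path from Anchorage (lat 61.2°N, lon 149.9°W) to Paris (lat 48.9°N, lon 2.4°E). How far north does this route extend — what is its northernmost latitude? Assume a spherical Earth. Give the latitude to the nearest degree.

≈ 81°N

The great circle lies in the plane with unit normal n̂ = (p₁ × p₂)/|p₁ × p₂|.
Here n̂_z ≈ +0.159; the vertex latitude is φ_max = arccos|n̂_z| ≈ 80.8°.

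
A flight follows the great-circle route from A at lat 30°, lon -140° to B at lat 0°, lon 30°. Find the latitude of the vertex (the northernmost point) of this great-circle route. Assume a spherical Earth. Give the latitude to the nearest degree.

The great circle lies in the plane with unit normal n̂ = (p₁ × p₂)/|p₁ × p₂|.
Here n̂_z ≈ +0.288; the vertex latitude is φ_max = arccos|n̂_z| ≈ 73.3°.
Check via Clairaut: cos φ_max = |cos φ₁| · sin C = cos(30.0°)·sin(19.4°) ≈ 0.288, again giving ≈ 73.3°.

≈ 73°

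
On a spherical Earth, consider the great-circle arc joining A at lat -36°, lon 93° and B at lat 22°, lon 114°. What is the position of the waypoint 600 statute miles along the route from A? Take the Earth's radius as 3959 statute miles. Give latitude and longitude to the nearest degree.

Convert each endpoint to a unit vector on the sphere (x = cos φ cos λ, y = cos φ sin λ, z = sin φ).
The central angle between the endpoints is δ = arccos(p₁·p₂) ≈ 1.070 rad (61.3°). The total great-circle distance is δ·R ≈ 1.070 × 3959 ≈ 4236 mi, so the target fraction is f = 600/4236 ≈ 0.142.
Interpolate at f ≈ 0.142 with slerp weights a = sin((1−f)δ)/sin δ ≈ 0.906, b = sin(fδ)/sin δ ≈ 0.172.
p = a·p₁ + b·p₂ ≈ (-0.103, 0.878, -0.468); φ = arcsin(p_z) ≈ -27.91°, λ = atan2(p_y, p_x) ≈ 96.71°.

≈ lat -28°, lon 97°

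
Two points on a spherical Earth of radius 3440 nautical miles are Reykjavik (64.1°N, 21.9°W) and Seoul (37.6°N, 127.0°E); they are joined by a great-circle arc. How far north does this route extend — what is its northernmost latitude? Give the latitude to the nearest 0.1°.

The great circle lies in the plane with unit normal n̂ = (p₁ × p₂)/|p₁ × p₂|.
Here n̂_z ≈ +0.185; the vertex latitude is φ_max = arccos|n̂_z| ≈ 79.4°.

≈ 79.4°N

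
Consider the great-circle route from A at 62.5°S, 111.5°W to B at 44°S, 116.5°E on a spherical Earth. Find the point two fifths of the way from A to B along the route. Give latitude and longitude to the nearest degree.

Convert each endpoint to a unit vector on the sphere (x = cos φ cos λ, y = cos φ sin λ, z = sin φ).
The central angle between the endpoints is δ = arccos(p₁·p₂) ≈ 1.166 rad (66.8°).
Interpolate at f = 2/5 with slerp weights a = sin((1−f)δ)/sin δ ≈ 0.701, b = sin(fδ)/sin δ ≈ 0.489.
p = a·p₁ + b·p₂ ≈ (-0.276, 0.014, -0.961); φ = arcsin(p_z) ≈ -73.98°, λ = atan2(p_y, p_x) ≈ 177.10°.

≈ 74°S, 177°E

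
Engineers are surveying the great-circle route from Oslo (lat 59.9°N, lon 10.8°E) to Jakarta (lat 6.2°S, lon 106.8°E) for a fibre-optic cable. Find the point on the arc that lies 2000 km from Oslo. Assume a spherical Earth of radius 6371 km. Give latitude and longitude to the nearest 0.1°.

≈ lat 55.9°N, lon 44.2°E

From cos δ = sin φ₁ sin φ₂ + cos φ₁ cos φ₂ cos Δλ, the central angle is δ ≈ 1.717 rad (98.4°). The total great-circle distance is δ·R ≈ 1.717 × 6371 ≈ 10938 km, so the target fraction is f = 2000/10938 ≈ 0.183.
Interpolate at f ≈ 0.183 with slerp weights a = sin((1−f)δ)/sin δ ≈ 0.997, b = sin(fδ)/sin δ ≈ 0.312.
p = a·p₁ + b·p₂ ≈ (0.401, 0.391, 0.828); φ = arcsin(p_z) ≈ 55.94°, λ = atan2(p_y, p_x) ≈ 44.24°.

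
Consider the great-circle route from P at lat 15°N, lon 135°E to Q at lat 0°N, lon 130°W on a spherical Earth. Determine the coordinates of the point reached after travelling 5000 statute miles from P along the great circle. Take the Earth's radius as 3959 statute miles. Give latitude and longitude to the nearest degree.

From cos δ = sin φ₁ sin φ₂ + cos φ₁ cos φ₂ cos Δλ, the central angle is δ ≈ 1.655 rad (94.8°). The total great-circle distance is δ·R ≈ 1.655 × 3959 ≈ 6552 mi, so the target fraction is f = 5000/6552 ≈ 0.763.
Interpolate at f ≈ 0.763 with slerp weights a = sin((1−f)δ)/sin δ ≈ 0.384, b = sin(fδ)/sin δ ≈ 0.956.
p = a·p₁ + b·p₂ ≈ (-0.877, -0.471, 0.099); φ = arcsin(p_z) ≈ 5.70°, λ = atan2(p_y, p_x) ≈ -151.77°.

≈ lat 6°N, lon 152°W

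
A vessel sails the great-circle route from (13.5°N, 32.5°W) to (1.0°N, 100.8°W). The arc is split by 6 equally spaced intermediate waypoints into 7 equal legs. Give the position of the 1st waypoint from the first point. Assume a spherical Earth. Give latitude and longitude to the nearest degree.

≈ (13°N, 43°W)

Convert each endpoint to a unit vector on the sphere (x = cos φ cos λ, y = cos φ sin λ, z = sin φ).
The central angle between the endpoints is δ = arccos(p₁·p₂) ≈ 1.199 rad (68.7°).
Interpolate at f = 1/7 with slerp weights a = sin((1−f)δ)/sin δ ≈ 0.919, b = sin(fδ)/sin δ ≈ 0.183.
p = a·p₁ + b·p₂ ≈ (0.719, -0.660, 0.218); φ = arcsin(p_z) ≈ 12.57°, λ = atan2(p_y, p_x) ≈ -42.53°.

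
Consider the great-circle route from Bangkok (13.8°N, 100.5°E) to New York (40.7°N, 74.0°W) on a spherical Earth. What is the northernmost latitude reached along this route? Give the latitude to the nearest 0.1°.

≈ 85.0°N

The great circle lies in the plane with unit normal n̂ = (p₁ × p₂)/|p₁ × p₂|.
Here n̂_z ≈ -0.086; the vertex latitude is φ_max = arccos|n̂_z| ≈ 85.0°.
Check via Clairaut: cos φ_max = |cos φ₁| · sin C = cos(13.8°)·sin(5.1°) ≈ 0.086, again giving ≈ 85.0°.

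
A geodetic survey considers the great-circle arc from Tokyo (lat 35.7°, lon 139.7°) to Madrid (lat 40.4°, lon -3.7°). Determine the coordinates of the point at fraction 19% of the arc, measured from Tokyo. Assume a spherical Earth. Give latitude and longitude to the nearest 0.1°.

Write both endpoints as unit vectors p₁, p₂ with components (cos φ cos λ, cos φ sin λ, sin φ).
The central angle between the endpoints is δ = arccos(p₁·p₂) ≈ 1.689 rad (96.8°).
Interpolate at f = 0.19 with slerp weights a = sin((1−f)δ)/sin δ ≈ 0.987, b = sin(fδ)/sin δ ≈ 0.318.
p = a·p₁ + b·p₂ ≈ (-0.370, 0.503, 0.782); φ = arcsin(p_z) ≈ 51.41°, λ = atan2(p_y, p_x) ≈ 126.33°.

≈ lat 51.4°, lon 126.3°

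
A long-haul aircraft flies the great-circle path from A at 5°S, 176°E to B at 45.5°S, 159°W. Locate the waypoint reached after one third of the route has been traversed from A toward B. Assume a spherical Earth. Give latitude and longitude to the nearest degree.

The haversine formula gives a central angle δ ≈ 0.802 rad (46.0°) between the endpoints.
Interpolate at f = 1/3 with slerp weights a = sin((1−f)δ)/sin δ ≈ 0.709, b = sin(fδ)/sin δ ≈ 0.368.
p = a·p₁ + b·p₂ ≈ (-0.945, -0.043, -0.324); φ = arcsin(p_z) ≈ -18.90°, λ = atan2(p_y, p_x) ≈ -177.39°.

≈ 19°S, 177°W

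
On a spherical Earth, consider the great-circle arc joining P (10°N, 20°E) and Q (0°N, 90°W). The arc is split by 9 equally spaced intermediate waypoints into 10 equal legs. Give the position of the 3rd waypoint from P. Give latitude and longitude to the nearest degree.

≈ (10°N, 13°W)

Convert each endpoint to a unit vector on the sphere (x = cos φ cos λ, y = cos φ sin λ, z = sin φ).
The central angle between the endpoints is δ = arccos(p₁·p₂) ≈ 1.914 rad (109.7°).
Interpolate at f = 3/10 with slerp weights a = sin((1−f)δ)/sin δ ≈ 1.034, b = sin(fδ)/sin δ ≈ 0.577.
p = a·p₁ + b·p₂ ≈ (0.957, -0.229, 0.180); φ = arcsin(p_z) ≈ 10.34°, λ = atan2(p_y, p_x) ≈ -13.44°.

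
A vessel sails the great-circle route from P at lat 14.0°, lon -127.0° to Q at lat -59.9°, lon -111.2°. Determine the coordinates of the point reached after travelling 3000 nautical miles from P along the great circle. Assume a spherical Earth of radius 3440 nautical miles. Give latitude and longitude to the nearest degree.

Convert each endpoint to a unit vector on the sphere (x = cos φ cos λ, y = cos φ sin λ, z = sin φ).
The central angle between the endpoints is δ = arccos(p₁·p₂) ≈ 1.309 rad (75.0°). The total great-circle distance is δ·R ≈ 1.309 × 3440 ≈ 4503 nmi, so the target fraction is f = 3000/4503 ≈ 0.666.
Interpolate at f ≈ 0.666 with slerp weights a = sin((1−f)δ)/sin δ ≈ 0.438, b = sin(fδ)/sin δ ≈ 0.793.
p = a·p₁ + b·p₂ ≈ (-0.400, -0.710, -0.580); φ = arcsin(p_z) ≈ -35.44°, λ = atan2(p_y, p_x) ≈ -119.36°.

≈ lat -35°, lon -119°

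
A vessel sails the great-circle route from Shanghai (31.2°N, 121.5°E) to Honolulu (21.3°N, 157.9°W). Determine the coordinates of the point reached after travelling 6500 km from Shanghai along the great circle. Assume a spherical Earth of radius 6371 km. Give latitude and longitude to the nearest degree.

≈ 27°N, 171°W

The haversine formula gives a central angle δ ≈ 1.247 rad (71.4°) between the endpoints. The total great-circle distance is δ·R ≈ 1.247 × 6371 ≈ 7944 km, so the target fraction is f = 6500/7944 ≈ 0.818.
Interpolate at f ≈ 0.818 with slerp weights a = sin((1−f)δ)/sin δ ≈ 0.237, b = sin(fδ)/sin δ ≈ 0.899.
p = a·p₁ + b·p₂ ≈ (-0.882, -0.142, 0.449); φ = arcsin(p_z) ≈ 26.70°, λ = atan2(p_y, p_x) ≈ -170.83°.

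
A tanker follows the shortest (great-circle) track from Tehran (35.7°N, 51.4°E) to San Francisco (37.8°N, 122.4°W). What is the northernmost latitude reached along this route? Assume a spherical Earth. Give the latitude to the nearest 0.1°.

The great circle lies in the plane with unit normal n̂ = (p₁ × p₂)/|p₁ × p₂|.
Here n̂_z ≈ -0.072; the vertex latitude is φ_max = arccos|n̂_z| ≈ 85.9°.
Check via Clairaut: cos φ_max = |cos φ₁| · sin C = cos(35.7°)·sin(5.1°) ≈ 0.072, again giving ≈ 85.9°.

≈ 85.9°N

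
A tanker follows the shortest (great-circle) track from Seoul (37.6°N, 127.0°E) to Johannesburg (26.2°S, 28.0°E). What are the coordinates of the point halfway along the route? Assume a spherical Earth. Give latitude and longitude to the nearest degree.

The haversine formula gives a central angle δ ≈ 1.961 rad (112.4°) between the endpoints.
Interpolate at f = 1/2 with slerp weights a = sin((1−f)δ)/sin δ ≈ 0.898, b = sin(fδ)/sin δ ≈ 0.898.
p = a·p₁ + b·p₂ ≈ (0.283, 0.947, 0.152); φ = arcsin(p_z) ≈ 8.71°, λ = atan2(p_y, p_x) ≈ 73.34°.

≈ 9°N, 73°E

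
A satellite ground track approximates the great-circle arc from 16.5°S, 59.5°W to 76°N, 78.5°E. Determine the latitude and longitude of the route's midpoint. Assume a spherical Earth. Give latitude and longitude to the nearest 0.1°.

≈ 40.8°N, 47.8°W

The haversine formula gives a central angle δ ≈ 2.035 rad (116.6°) between the endpoints.
Interpolate at f = 1/2 with slerp weights a = sin((1−f)δ)/sin δ ≈ 0.952, b = sin(fδ)/sin δ ≈ 0.952.
p = a·p₁ + b·p₂ ≈ (0.509, -0.561, 0.653); φ = arcsin(p_z) ≈ 40.78°, λ = atan2(p_y, p_x) ≈ -47.76°.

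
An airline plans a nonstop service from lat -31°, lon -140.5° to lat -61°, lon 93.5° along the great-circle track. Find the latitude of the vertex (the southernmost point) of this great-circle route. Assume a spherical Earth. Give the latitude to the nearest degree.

The great circle lies in the plane with unit normal n̂ = (p₁ × p₂)/|p₁ × p₂|.
Here n̂_z ≈ -0.344; the vertex latitude is φ_max = arccos|n̂_z| ≈ 69.9°.
Check via Clairaut: cos φ_max = |cos φ₁| · sin C = cos(31.0°)·sin(156.4°) ≈ 0.344, again giving ≈ 69.9°.

≈ -70°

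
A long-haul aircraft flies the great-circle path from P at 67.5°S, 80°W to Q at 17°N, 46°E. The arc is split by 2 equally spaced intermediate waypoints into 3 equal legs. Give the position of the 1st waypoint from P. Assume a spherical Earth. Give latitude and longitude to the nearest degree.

From cos δ = sin φ₁ sin φ₂ + cos φ₁ cos φ₂ cos Δλ, the central angle is δ ≈ 2.077 rad (119.0°).
Interpolate at f = 1/3 with slerp weights a = sin((1−f)δ)/sin δ ≈ 1.124, b = sin(fδ)/sin δ ≈ 0.730.
p = a·p₁ + b·p₂ ≈ (0.560, 0.079, -0.825); φ = arcsin(p_z) ≈ -55.58°, λ = atan2(p_y, p_x) ≈ 8.00°.

≈ 56°S, 8°E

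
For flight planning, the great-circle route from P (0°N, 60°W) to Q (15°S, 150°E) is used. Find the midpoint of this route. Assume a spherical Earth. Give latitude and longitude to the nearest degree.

The haversine formula gives a central angle δ ≈ 2.562 rad (146.8°) between the endpoints.
Interpolate at f = 1/2 with slerp weights a = sin((1−f)δ)/sin δ ≈ 1.749, b = sin(fδ)/sin δ ≈ 1.749.
p = a·p₁ + b·p₂ ≈ (-0.589, -0.670, -0.453); φ = arcsin(p_z) ≈ -26.91°, λ = atan2(p_y, p_x) ≈ -131.30°.

≈ (27°S, 131°W)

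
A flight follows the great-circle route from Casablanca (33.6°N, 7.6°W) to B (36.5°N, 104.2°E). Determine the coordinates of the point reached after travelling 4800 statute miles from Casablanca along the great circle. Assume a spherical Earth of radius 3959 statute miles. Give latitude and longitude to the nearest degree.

≈ (45°N, 87°E)

The haversine formula gives a central angle δ ≈ 1.490 rad (85.4°) between the endpoints. The total great-circle distance is δ·R ≈ 1.490 × 3959 ≈ 5900 mi, so the target fraction is f = 4800/5900 ≈ 0.814.
Interpolate at f ≈ 0.814 with slerp weights a = sin((1−f)δ)/sin δ ≈ 0.275, b = sin(fδ)/sin δ ≈ 0.940.
p = a·p₁ + b·p₂ ≈ (0.042, 0.702, 0.711); φ = arcsin(p_z) ≈ 45.32°, λ = atan2(p_y, p_x) ≈ 86.59°.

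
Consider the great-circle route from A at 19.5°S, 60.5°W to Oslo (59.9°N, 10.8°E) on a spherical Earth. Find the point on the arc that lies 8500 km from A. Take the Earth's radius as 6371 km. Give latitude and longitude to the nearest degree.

Convert each endpoint to a unit vector on the sphere (x = cos φ cos λ, y = cos φ sin λ, z = sin φ).
The central angle between the endpoints is δ = arccos(p₁·p₂) ≈ 1.708 rad (97.9°). The total great-circle distance is δ·R ≈ 1.708 × 6371 ≈ 10885 km, so the target fraction is f = 8500/10885 ≈ 0.781.
Interpolate at f ≈ 0.781 with slerp weights a = sin((1−f)δ)/sin δ ≈ 0.369, b = sin(fδ)/sin δ ≈ 0.981.
p = a·p₁ + b·p₂ ≈ (0.655, -0.211, 0.726); φ = arcsin(p_z) ≈ 46.54°, λ = atan2(p_y, p_x) ≈ -17.83°.

≈ 47°N, 18°W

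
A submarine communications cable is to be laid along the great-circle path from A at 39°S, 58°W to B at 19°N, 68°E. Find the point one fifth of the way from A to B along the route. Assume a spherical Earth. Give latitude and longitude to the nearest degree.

≈ 37°S, 25°W

The haversine formula gives a central angle δ ≈ 2.261 rad (129.6°) between the endpoints.
Interpolate at f = 1/5 with slerp weights a = sin((1−f)δ)/sin δ ≈ 1.260, b = sin(fδ)/sin δ ≈ 0.567.
p = a·p₁ + b·p₂ ≈ (0.720, -0.334, -0.609); φ = arcsin(p_z) ≈ -37.49°, λ = atan2(p_y, p_x) ≈ -24.88°.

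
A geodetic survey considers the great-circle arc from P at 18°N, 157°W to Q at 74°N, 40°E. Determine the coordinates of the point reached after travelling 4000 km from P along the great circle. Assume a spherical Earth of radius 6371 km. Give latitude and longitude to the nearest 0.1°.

≈ 53.8°N, 161.6°W

From cos δ = sin φ₁ sin φ₂ + cos φ₁ cos φ₂ cos Δλ, the central angle is δ ≈ 1.524 rad (87.3°). The total great-circle distance is δ·R ≈ 1.524 × 6371 ≈ 9712 km, so the target fraction is f = 4000/9712 ≈ 0.412.
Interpolate at f ≈ 0.412 with slerp weights a = sin((1−f)δ)/sin δ ≈ 0.782, b = sin(fδ)/sin δ ≈ 0.588.
p = a·p₁ + b·p₂ ≈ (-0.560, -0.186, 0.807); φ = arcsin(p_z) ≈ 53.80°, λ = atan2(p_y, p_x) ≈ -161.60°.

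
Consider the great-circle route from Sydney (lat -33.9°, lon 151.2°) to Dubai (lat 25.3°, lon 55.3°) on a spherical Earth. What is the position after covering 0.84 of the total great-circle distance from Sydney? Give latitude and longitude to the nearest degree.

From cos δ = sin φ₁ sin φ₂ + cos φ₁ cos φ₂ cos Δλ, the central angle is δ ≈ 1.892 rad (108.4°).
Interpolate at f = 0.84 with slerp weights a = sin((1−f)δ)/sin δ ≈ 0.314, b = sin(fδ)/sin δ ≈ 1.054.
p = a·p₁ + b·p₂ ≈ (0.314, 0.909, 0.275); φ = arcsin(p_z) ≈ 15.97°, λ = atan2(p_y, p_x) ≈ 70.95°.

≈ lat 16°, lon 71°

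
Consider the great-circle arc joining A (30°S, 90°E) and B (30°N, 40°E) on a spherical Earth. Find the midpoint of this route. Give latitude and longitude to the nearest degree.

Convert each endpoint to a unit vector on the sphere (x = cos φ cos λ, y = cos φ sin λ, z = sin φ).
The central angle between the endpoints is δ = arccos(p₁·p₂) ≈ 1.337 rad (76.6°).
Interpolate at f = 1/2 with slerp weights a = sin((1−f)δ)/sin δ ≈ 0.637, b = sin(fδ)/sin δ ≈ 0.637.
p = a·p₁ + b·p₂ ≈ (0.423, 0.906, 0.000); φ = arcsin(p_z) ≈ 0.00°, λ = atan2(p_y, p_x) ≈ 65.00°.

≈ (0°N, 65°E)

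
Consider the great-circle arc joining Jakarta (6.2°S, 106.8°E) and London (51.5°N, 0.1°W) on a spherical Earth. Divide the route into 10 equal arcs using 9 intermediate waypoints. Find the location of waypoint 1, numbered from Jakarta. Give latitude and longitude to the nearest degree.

Convert each endpoint to a unit vector on the sphere (x = cos φ cos λ, y = cos φ sin λ, z = sin φ).
The central angle between the endpoints is δ = arccos(p₁·p₂) ≈ 1.838 rad (105.3°).
Interpolate at f = 1/10 with slerp weights a = sin((1−f)δ)/sin δ ≈ 1.033, b = sin(fδ)/sin δ ≈ 0.190.
p = a·p₁ + b·p₂ ≈ (-0.179, 0.983, 0.037); φ = arcsin(p_z) ≈ 2.11°, λ = atan2(p_y, p_x) ≈ 100.31°.

≈ 2°N, 100°E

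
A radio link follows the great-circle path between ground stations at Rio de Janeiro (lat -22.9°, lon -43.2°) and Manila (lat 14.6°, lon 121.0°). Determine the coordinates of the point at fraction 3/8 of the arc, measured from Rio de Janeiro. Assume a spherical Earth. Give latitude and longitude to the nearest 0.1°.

≈ lat -33.0°, lon 26.2°

Write both endpoints as unit vectors p₁, p₂ with components (cos φ cos λ, cos φ sin λ, sin φ).
The central angle between the endpoints is δ = arccos(p₁·p₂) ≈ 2.843 rad (162.9°).
Interpolate at f = 3/8 with slerp weights a = sin((1−f)δ)/sin δ ≈ 3.331, b = sin(fδ)/sin δ ≈ 2.979.
p = a·p₁ + b·p₂ ≈ (0.752, 0.371, -0.545); φ = arcsin(p_z) ≈ -33.04°, λ = atan2(p_y, p_x) ≈ 26.23°.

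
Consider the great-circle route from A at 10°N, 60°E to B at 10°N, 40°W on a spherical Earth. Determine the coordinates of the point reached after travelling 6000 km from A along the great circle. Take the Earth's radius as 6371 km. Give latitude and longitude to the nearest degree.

≈ 15°N, 5°E

Convert each endpoint to a unit vector on the sphere (x = cos φ cos λ, y = cos φ sin λ, z = sin φ).
The central angle between the endpoints is δ = arccos(p₁·p₂) ≈ 1.709 rad (97.9°). The total great-circle distance is δ·R ≈ 1.709 × 6371 ≈ 10891 km, so the target fraction is f = 6000/10891 ≈ 0.551.
Interpolate at f ≈ 0.551 with slerp weights a = sin((1−f)δ)/sin δ ≈ 0.701, b = sin(fδ)/sin δ ≈ 0.816.
p = a·p₁ + b·p₂ ≈ (0.961, 0.081, 0.264); φ = arcsin(p_z) ≈ 15.28°, λ = atan2(p_y, p_x) ≈ 4.83°.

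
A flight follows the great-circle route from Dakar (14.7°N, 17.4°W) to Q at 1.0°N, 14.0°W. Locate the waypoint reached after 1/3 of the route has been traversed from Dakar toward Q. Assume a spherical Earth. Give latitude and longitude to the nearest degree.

The haversine formula gives a central angle δ ≈ 0.246 rad (14.1°) between the endpoints.
Interpolate at f = 1/3 with slerp weights a = sin((1−f)δ)/sin δ ≈ 0.670, b = sin(fδ)/sin δ ≈ 0.336.
p = a·p₁ + b·p₂ ≈ (0.945, -0.275, 0.176); φ = arcsin(p_z) ≈ 10.14°, λ = atan2(p_y, p_x) ≈ -16.24°.

≈ 10°N, 16°W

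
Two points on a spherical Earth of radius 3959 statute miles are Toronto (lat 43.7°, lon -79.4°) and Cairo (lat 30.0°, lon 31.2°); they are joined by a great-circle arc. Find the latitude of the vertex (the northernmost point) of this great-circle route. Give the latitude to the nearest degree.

The great circle lies in the plane with unit normal n̂ = (p₁ × p₂)/|p₁ × p₂|.
Here n̂_z ≈ +0.591; the vertex latitude is φ_max = arccos|n̂_z| ≈ 53.8°.
Check via Clairaut: cos φ_max = |cos φ₁| · sin C = cos(43.7°)·sin(54.8°) ≈ 0.591, again giving ≈ 53.8°.

≈ 54°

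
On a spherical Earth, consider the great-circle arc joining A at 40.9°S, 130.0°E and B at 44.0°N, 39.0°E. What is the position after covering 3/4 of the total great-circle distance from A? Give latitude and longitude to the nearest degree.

≈ 25°N, 67°E

From cos δ = sin φ₁ sin φ₂ + cos φ₁ cos φ₂ cos Δλ, the central angle is δ ≈ 2.054 rad (117.7°).
Interpolate at f = 3/4 with slerp weights a = sin((1−f)δ)/sin δ ≈ 0.555, b = sin(fδ)/sin δ ≈ 1.129.
p = a·p₁ + b·p₂ ≈ (0.361, 0.832, 0.421); φ = arcsin(p_z) ≈ 24.89°, λ = atan2(p_y, p_x) ≈ 66.52°.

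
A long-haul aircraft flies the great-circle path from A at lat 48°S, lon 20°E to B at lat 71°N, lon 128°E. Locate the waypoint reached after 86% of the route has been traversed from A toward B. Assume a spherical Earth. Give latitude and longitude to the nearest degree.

≈ lat 62°N, lon 83°E

From cos δ = sin φ₁ sin φ₂ + cos φ₁ cos φ₂ cos Δλ, the central angle is δ ≈ 2.450 rad (140.4°).
Interpolate at f = 0.86 with slerp weights a = sin((1−f)δ)/sin δ ≈ 0.527, b = sin(fδ)/sin δ ≈ 1.348.
p = a·p₁ + b·p₂ ≈ (0.061, 0.466, 0.882); φ = arcsin(p_z) ≈ 61.94°, λ = atan2(p_y, p_x) ≈ 82.52°.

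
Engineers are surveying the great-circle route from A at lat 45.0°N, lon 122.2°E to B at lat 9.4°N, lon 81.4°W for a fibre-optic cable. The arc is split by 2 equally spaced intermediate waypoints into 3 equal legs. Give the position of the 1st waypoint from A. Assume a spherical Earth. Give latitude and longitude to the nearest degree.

≈ lat 71°N, lon 171°W

Convert each endpoint to a unit vector on the sphere (x = cos φ cos λ, y = cos φ sin λ, z = sin φ).
The central angle between the endpoints is δ = arccos(p₁·p₂) ≈ 2.122 rad (121.6°).
Interpolate at f = 1/3 with slerp weights a = sin((1−f)δ)/sin δ ≈ 1.160, b = sin(fδ)/sin δ ≈ 0.763.
p = a·p₁ + b·p₂ ≈ (-0.324, -0.050, 0.945); φ = arcsin(p_z) ≈ 70.84°, λ = atan2(p_y, p_x) ≈ -171.19°.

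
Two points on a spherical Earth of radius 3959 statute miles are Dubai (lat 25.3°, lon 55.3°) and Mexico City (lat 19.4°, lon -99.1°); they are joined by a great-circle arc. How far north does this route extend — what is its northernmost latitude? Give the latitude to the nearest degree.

The great circle lies in the plane with unit normal n̂ = (p₁ × p₂)/|p₁ × p₂|.
Here n̂_z ≈ -0.473; the vertex latitude is φ_max = arccos|n̂_z| ≈ 61.8°.
Check via Clairaut: cos φ_max = |cos φ₁| · sin C = cos(25.3°)·sin(31.5°) ≈ 0.473, again giving ≈ 61.8°.

≈ 62°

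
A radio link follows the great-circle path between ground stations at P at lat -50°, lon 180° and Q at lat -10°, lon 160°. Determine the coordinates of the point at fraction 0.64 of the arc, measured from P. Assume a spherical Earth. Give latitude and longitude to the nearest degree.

≈ lat -25°, lon 165°

Convert each endpoint to a unit vector on the sphere (x = cos φ cos λ, y = cos φ sin λ, z = sin φ).
The central angle between the endpoints is δ = arccos(p₁·p₂) ≈ 0.756 rad (43.3°).
Interpolate at f = 0.64 with slerp weights a = sin((1−f)δ)/sin δ ≈ 0.392, b = sin(fδ)/sin δ ≈ 0.678.
p = a·p₁ + b·p₂ ≈ (-0.879, 0.228, -0.418); φ = arcsin(p_z) ≈ -24.70°, λ = atan2(p_y, p_x) ≈ 165.44°.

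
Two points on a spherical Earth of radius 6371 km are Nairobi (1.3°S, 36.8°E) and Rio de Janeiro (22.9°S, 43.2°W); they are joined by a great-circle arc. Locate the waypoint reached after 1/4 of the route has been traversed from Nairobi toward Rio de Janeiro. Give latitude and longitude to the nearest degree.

≈ 9°S, 18°E

From cos δ = sin φ₁ sin φ₂ + cos φ₁ cos φ₂ cos Δλ, the central angle is δ ≈ 1.401 rad (80.3°).
Interpolate at f = 1/4 with slerp weights a = sin((1−f)δ)/sin δ ≈ 0.881, b = sin(fδ)/sin δ ≈ 0.348.
p = a·p₁ + b·p₂ ≈ (0.939, 0.308, -0.155); φ = arcsin(p_z) ≈ -8.94°, λ = atan2(p_y, p_x) ≈ 18.15°.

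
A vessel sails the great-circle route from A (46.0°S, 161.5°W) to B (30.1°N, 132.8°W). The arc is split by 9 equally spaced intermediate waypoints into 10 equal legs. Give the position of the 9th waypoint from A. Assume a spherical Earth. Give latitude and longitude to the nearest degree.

≈ (22°N, 136°W)

From cos δ = sin φ₁ sin φ₂ + cos φ₁ cos φ₂ cos Δλ, the central angle is δ ≈ 1.404 rad (80.4°).
Interpolate at f = 9/10 with slerp weights a = sin((1−f)δ)/sin δ ≈ 0.142, b = sin(fδ)/sin δ ≈ 0.967.
p = a·p₁ + b·p₂ ≈ (-0.662, -0.645, 0.383); φ = arcsin(p_z) ≈ 22.50°, λ = atan2(p_y, p_x) ≈ -135.74°.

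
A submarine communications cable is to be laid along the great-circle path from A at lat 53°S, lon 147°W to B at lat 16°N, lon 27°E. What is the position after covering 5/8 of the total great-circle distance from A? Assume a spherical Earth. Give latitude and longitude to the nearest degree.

The haversine formula gives a central angle δ ≈ 2.491 rad (142.7°) between the endpoints.
Interpolate at f = 5/8 with slerp weights a = sin((1−f)δ)/sin δ ≈ 1.327, b = sin(fδ)/sin δ ≈ 1.650.
p = a·p₁ + b·p₂ ≈ (0.744, 0.285, -0.605); φ = arcsin(p_z) ≈ -37.21°, λ = atan2(p_y, p_x) ≈ 20.98°.

≈ lat 37°S, lon 21°E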